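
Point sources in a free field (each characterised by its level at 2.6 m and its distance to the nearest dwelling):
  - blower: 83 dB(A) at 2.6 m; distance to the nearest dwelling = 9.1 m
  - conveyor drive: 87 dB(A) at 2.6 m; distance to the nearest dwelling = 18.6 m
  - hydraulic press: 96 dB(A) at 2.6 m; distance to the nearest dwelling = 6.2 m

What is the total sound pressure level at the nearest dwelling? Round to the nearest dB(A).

Propagate each source to the receiver with L = L_ref − 20·log₁₀(r/r_ref), then add intensities.
blower: 83 − 20·log₁₀(9.1/2.6) = 83 − 10.88 = 72.12 dB(A).
conveyor drive: 87 − 20·log₁₀(18.6/2.6) = 87 − 17.09 = 69.91 dB(A).
hydraulic press: 96 − 20·log₁₀(6.2/2.6) = 96 − 7.55 = 88.45 dB(A).
Σ 10^(L/10) = 7.262e+08 → L_total = 10·log₁₀(7.262e+08) = 88.61 dB(A).

89 dB(A)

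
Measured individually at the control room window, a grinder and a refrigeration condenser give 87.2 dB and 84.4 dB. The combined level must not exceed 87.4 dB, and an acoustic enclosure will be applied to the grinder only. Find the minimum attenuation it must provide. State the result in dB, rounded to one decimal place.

Everything except the grinder sums to 10^(84.4/10) = 2.754e+08 in linear terms, 84.40 dB.
To meet 87.4 dB overall, the treated grinder may contribute at most 10^(87.4/10) − 2.754e+08 = 2.741e+08, i.e. 84.38 dB.
So the grinder must be reduced from 87.2 to 84.38 dB: IL = 2.82 dB.

2.8 dB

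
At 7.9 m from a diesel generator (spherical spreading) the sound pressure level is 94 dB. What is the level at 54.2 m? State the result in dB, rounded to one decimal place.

77.3 dB

Point-source attenuation: ΔL = 20·log₁₀(r₂/r₁) = 20·log₁₀(54.2/7.9) = 16.727 dB.
L₂ = 94 − 20·log₁₀(54.2/7.9) = 94 − 16.727 = 77.27 dB.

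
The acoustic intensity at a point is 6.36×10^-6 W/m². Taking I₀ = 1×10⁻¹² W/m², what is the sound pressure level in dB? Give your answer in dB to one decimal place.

68.0 dB

I/I₀ = 6.36×10^-6/10⁻¹² = 6.36×10^6, and L = 10·log₁₀(I/I₀).
L = 10·(0.8035 + 6) = 68.03 dB.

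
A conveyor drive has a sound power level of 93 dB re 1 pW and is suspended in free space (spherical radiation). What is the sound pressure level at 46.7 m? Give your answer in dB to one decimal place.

48.6 dB

The power spreads over a sphere of area 4π·r², so L_p = L_w − 10·log₁₀(4π·r²).
4π·r² = 2.741e+04 m², 10·log₁₀ of that is 44.378 dB.
L_p = 93 − 44.378 = 48.62 dB.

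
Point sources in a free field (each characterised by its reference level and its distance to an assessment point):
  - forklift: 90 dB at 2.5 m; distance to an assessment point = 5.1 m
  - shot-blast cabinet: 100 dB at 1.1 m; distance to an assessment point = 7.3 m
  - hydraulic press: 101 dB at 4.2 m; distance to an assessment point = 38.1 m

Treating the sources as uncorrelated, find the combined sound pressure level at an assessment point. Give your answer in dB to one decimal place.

87.9 dB

First find each source's level at the receiver (point-source: −20·log₁₀(r/r_ref)), then combine on an intensity basis.
forklift: 90 − 20·log₁₀(5.1/2.5) = 90 − 6.19 = 83.81 dB.
shot-blast cabinet: 100 − 20·log₁₀(7.3/1.1) = 100 − 16.44 = 83.56 dB.
hydraulic press: 101 − 20·log₁₀(38.1/4.2) = 101 − 19.15 = 81.85 dB.
Σ 10^(L/10) = 6.203e+08 → L_total = 10·log₁₀(6.203e+08) = 87.93 dB.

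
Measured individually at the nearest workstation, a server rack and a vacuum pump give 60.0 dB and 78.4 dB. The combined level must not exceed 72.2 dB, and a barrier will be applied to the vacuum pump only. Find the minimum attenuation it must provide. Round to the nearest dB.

Everything except the vacuum pump sums to 10^(60.0/10) = 1.000e+06 in linear terms, 60.00 dB.
To meet 72.2 dB overall, the treated vacuum pump may contribute at most 10^(72.2/10) − 1.000e+06 = 1.560e+07, i.e. 71.93 dB.
Required insertion loss = 78.4 − 71.93 = 6.47 dB.

6 dB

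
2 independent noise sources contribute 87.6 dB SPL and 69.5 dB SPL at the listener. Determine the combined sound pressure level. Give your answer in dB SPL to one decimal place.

87.7 dB SPL

For uncorrelated sources the intensities add, so convert each level to linear form, sum, and take 10·log₁₀ of the total.
Σ 10^(L/10) = 10^(87.6/10) + 10^(69.5/10) = 5.844e+08.
L_total = 10·log₁₀(5.844e+08) = 87.67 dB SPL.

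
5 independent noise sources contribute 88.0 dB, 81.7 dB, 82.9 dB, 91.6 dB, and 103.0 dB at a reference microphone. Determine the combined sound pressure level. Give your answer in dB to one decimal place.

Incoherent sources combine by intensity addition: L_total = 10·log₁₀(Σ 10^(L_i/10)).
Σ 10^(L/10) = 10^(88.0/10) + 10^(81.7/10) + 10^(82.9/10) + 10^(91.6/10) + 10^(103.0/10) = 2.237e+10.
L_total = 10·log₁₀(2.237e+10) = 103.50 dB.

103.5 dB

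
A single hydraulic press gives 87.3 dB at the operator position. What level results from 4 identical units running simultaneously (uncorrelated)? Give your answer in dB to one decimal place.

N identical incoherent sources raise the level by 10·log₁₀ N.
L_total = 87.3 + 10·log₁₀(4) = 87.3 + 6.021 = 93.32 dB.

93.3 dB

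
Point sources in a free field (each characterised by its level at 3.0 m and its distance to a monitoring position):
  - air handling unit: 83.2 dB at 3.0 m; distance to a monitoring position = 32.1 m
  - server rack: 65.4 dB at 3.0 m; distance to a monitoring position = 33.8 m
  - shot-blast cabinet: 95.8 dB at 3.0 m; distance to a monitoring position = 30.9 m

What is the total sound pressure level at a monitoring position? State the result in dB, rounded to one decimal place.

75.8 dB

Apply inverse-square spreading to bring every level to the receiver, then sum 10^(L/10).
air handling unit: 83.2 − 20·log₁₀(32.1/3.0) = 83.2 − 20.59 = 62.61 dB.
server rack: 65.4 − 20·log₁₀(33.8/3.0) = 65.4 − 21.04 = 44.36 dB.
shot-blast cabinet: 95.8 − 20·log₁₀(30.9/3.0) = 95.8 − 20.26 = 75.54 dB.
Σ 10^(L/10) = 3.769e+07 → L_total = 10·log₁₀(3.769e+07) = 75.76 dB.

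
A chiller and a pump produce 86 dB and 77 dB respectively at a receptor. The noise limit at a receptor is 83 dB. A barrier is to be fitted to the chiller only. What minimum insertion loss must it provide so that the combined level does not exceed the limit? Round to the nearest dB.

4 dB

The untreated sources together contribute 10^(77/10) = 5.012e+07, i.e. 77.00 dB.
To meet 83 dB overall, the treated chiller may contribute at most 10^(83/10) − 5.012e+07 = 1.494e+08, i.e. 81.74 dB.
So the chiller must be reduced from 86 to 81.74 dB: IL = 4.26 dB.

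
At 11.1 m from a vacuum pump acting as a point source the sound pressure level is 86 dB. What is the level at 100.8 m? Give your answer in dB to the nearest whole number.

Spherical spreading from a point source gives a 20·log₁₀(r₂/r₁) drop.
L₂ = 86 − 20·log₁₀(100.8/11.1) = 86 − 19.163 = 66.84 dB.

67 dB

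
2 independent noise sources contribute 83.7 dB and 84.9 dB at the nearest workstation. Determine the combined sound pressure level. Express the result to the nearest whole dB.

87 dB

For uncorrelated sources the intensities add, so convert each level to linear form, sum, and take 10·log₁₀ of the total.
Σ 10^(L/10) = 10^(83.7/10) + 10^(84.9/10) = 5.435e+08.
L_total = 10·log₁₀(5.435e+08) = 87.35 dB.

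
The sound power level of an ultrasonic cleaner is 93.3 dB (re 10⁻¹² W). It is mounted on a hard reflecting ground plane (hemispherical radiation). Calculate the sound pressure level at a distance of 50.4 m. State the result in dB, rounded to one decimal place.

51.3 dB

Free-field hemispherical radiation: L_p = L_w − 10·log₁₀(2π·r²), r = 50.4 m.
2π·r² = 1.596e+04 m², 10·log₁₀ of that is 42.030 dB.
L_p = 93.3 − 42.030 = 51.27 dB.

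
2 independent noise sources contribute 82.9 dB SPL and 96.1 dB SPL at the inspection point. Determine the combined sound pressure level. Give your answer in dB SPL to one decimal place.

96.3 dB SPL

For uncorrelated sources the intensities add, so convert each level to linear form, sum, and take 10·log₁₀ of the total.
Σ 10^(L/10) = 10^(82.9/10) + 10^(96.1/10) = 4.269e+09.
L_total = 10·log₁₀(4.269e+09) = 96.30 dB SPL.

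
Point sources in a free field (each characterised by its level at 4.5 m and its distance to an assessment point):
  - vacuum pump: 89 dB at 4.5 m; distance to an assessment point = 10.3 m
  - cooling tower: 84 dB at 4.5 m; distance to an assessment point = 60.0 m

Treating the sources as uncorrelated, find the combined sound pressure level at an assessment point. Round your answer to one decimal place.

First find each source's level at the receiver (point-source: −20·log₁₀(r/r_ref)), then combine on an intensity basis.
vacuum pump: 89 − 20·log₁₀(10.3/4.5) = 89 − 7.19 = 81.81 dB.
cooling tower: 84 − 20·log₁₀(60.0/4.5) = 84 − 22.50 = 61.50 dB.
Σ 10^(L/10) = 1.530e+08 → L_total = 10·log₁₀(1.530e+08) = 81.85 dB.

81.8 dB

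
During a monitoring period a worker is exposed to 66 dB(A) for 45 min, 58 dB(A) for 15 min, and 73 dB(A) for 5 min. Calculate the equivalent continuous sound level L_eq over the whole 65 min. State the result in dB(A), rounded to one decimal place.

L_eq = 10·log₁₀[(1/T)·Σ tᵢ·10^(Lᵢ/10)] with T = 65 min.
Σ tᵢ·10^(Lᵢ/10) = 45·10^(66/10) + 15·10^(58/10) + 5·10^(73/10) = 2.884e+08.
L_eq = 10·log₁₀(2.884e+08/65) = 66.47 dB(A).

66.5 dB(A)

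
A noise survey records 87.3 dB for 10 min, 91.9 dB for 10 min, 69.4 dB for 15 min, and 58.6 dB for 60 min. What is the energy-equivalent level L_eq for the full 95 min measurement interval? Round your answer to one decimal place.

83.5 dB

Weight each interval's intensity by its duration and average over T = 95 min:
Σ tᵢ·10^(Lᵢ/10) = 10·10^(87.3/10) + 10·10^(91.9/10) + 15·10^(69.4/10) + 60·10^(58.6/10) = 2.103e+10.
L_eq = 10·log₁₀(2.103e+10/95) = 83.45 dB.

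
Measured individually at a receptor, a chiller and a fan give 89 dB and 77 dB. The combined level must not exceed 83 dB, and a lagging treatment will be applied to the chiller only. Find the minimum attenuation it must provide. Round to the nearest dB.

7 dB

Everything except the chiller sums to 10^(77/10) = 5.012e+07 in linear terms, 77.00 dB.
To meet 83 dB overall, the treated chiller may contribute at most 10^(83/10) − 5.012e+07 = 1.494e+08, i.e. 81.74 dB.
So the chiller must be reduced from 89 to 81.74 dB: IL = 7.26 dB.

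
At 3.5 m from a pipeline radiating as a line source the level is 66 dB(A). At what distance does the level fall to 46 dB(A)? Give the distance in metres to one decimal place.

The 20.0 dB drop corresponds to a distance ratio of 10^(20.0/10) for a line source.
r₂ = 3.5·10^((66−46)/10) = 3.5·10^(20.0/10) = 350.00 m.

350.0 m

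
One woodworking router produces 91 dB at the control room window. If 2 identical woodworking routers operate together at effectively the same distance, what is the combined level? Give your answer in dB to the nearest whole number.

94 dB

L_total = L₁ + 10·log₁₀ N for N identical incoherent sources.
L_total = 91 + 10·log₁₀(2) = 91 + 3.010 = 94.01 dB.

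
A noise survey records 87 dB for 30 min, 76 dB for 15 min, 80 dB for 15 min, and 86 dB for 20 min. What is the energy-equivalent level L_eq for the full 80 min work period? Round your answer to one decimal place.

The energy average is taken in the linear domain: L_eq = 10·log₁₀[(Σ tᵢ·10^(Lᵢ/10))/T], T = 80 min.
Σ tᵢ·10^(Lᵢ/10) = 30·10^(87/10) + 15·10^(76/10) + 15·10^(80/10) + 20·10^(86/10) = 2.509e+10.
L_eq = 10·log₁₀(2.509e+10/80) = 84.96 dB.

85.0 dB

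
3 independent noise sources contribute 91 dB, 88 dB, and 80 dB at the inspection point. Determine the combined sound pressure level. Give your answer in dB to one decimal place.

For uncorrelated sources the intensities add, so convert each level to linear form, sum, and take 10·log₁₀ of the total.
Σ 10^(L/10) = 10^(91/10) + 10^(88/10) + 10^(80/10) = 1.990e+09.
L_total = 10·log₁₀(1.990e+09) = 92.99 dB.

93.0 dB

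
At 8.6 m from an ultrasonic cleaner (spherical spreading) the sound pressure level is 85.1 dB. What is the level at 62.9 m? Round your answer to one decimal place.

Spherical spreading from a point source gives a 20·log₁₀(r₂/r₁) drop.
L₂ = 85.1 − 20·log₁₀(62.9/8.6) = 85.1 − 17.283 = 67.82 dB.

67.8 dB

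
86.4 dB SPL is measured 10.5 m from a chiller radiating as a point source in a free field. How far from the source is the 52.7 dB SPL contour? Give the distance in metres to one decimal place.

The 33.7 dB drop corresponds to a distance ratio of 10^(33.7/20) for a point source.
r₂ = 10.5·10^((86.4−52.7)/20) = 10.5·10^(33.7/20) = 508.38 m.

508.4 m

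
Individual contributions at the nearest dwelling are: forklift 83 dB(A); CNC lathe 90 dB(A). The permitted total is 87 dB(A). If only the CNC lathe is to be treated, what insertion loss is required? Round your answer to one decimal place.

Fixed contribution from the other source: Σ 10^(L/10) = 10^(83/10) = 1.995e+08 (83.00 dB(A)).
To meet 87 dB(A) overall, the treated CNC lathe may contribute at most 10^(87/10) − 1.995e+08 = 3.017e+08, i.e. 84.80 dB(A).
Required insertion loss = 90 − 84.80 = 5.20 dB.

5.2 dB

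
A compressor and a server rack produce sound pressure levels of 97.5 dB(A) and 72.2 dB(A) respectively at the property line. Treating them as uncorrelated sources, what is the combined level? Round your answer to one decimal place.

97.5 dB(A)

For uncorrelated sources the intensities add, so convert each level to linear form, sum, and take 10·log₁₀ of the total.
Σ 10^(L/10) = 10^(97.5/10) + 10^(72.2/10) = 5.640e+09.
L_total = 10·log₁₀(5.640e+09) = 97.51 dB(A).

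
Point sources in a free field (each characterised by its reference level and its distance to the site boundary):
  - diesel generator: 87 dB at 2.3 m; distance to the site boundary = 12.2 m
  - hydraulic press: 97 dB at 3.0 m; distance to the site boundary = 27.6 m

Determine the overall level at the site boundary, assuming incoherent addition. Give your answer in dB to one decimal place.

Propagate each source to the receiver with L = L_ref − 20·log₁₀(r/r_ref), then add intensities.
diesel generator: 87 − 20·log₁₀(12.2/2.3) = 87 − 14.49 = 72.51 dB.
hydraulic press: 97 − 20·log₁₀(27.6/3.0) = 97 − 19.28 = 77.72 dB.
Σ 10^(L/10) = 7.703e+07 → L_total = 10·log₁₀(7.703e+07) = 78.87 dB.

78.9 dB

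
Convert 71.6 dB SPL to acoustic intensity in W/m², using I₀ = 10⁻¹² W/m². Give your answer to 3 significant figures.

1.45e-05 W/m²

L = 10·log₁₀(I/I₀) ⇒ I = I₀·10^(L/10) = 10⁻¹² × 10^7.16.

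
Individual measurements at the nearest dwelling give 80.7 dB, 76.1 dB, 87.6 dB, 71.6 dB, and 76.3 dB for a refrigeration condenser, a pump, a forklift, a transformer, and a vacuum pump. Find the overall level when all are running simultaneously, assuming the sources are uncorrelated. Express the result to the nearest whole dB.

For uncorrelated sources the intensities add, so convert each level to linear form, sum, and take 10·log₁₀ of the total.
Σ 10^(L/10) = 10^(80.7/10) + 10^(76.1/10) + 10^(87.6/10) + 10^(71.6/10) + 10^(76.3/10) = 7.908e+08.
L_total = 10·log₁₀(7.908e+08) = 88.98 dB.

89 dB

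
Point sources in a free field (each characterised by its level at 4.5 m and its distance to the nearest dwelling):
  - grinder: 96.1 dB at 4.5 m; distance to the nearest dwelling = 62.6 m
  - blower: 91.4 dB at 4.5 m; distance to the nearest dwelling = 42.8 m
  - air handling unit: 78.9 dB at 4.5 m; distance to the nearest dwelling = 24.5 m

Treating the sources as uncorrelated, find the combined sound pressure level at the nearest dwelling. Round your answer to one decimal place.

75.9 dB

First find each source's level at the receiver (point-source: −20·log₁₀(r/r_ref)), then combine on an intensity basis.
grinder: 96.1 − 20·log₁₀(62.6/4.5) = 96.1 − 22.87 = 73.23 dB.
blower: 91.4 − 20·log₁₀(42.8/4.5) = 91.4 − 19.56 = 71.84 dB.
air handling unit: 78.9 − 20·log₁₀(24.5/4.5) = 78.9 − 14.72 = 64.18 dB.
Σ 10^(L/10) = 3.893e+07 → L_total = 10·log₁₀(3.893e+07) = 75.90 dB.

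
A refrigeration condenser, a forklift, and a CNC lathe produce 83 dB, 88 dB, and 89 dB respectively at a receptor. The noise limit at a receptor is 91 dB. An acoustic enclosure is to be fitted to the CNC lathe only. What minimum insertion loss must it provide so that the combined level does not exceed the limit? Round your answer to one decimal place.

2.7 dB

The untreated sources together contribute 10^(83/10) + 10^(88/10) = 8.305e+08, i.e. 89.19 dB.
To meet 91 dB overall, the treated CNC lathe may contribute at most 10^(91/10) − 8.305e+08 = 4.284e+08, i.e. 86.32 dB.
Required insertion loss = 89 − 86.32 = 2.68 dB.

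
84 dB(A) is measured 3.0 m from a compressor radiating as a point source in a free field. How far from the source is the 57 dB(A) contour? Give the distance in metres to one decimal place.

67.2 m

The 27.0 dB drop corresponds to a distance ratio of 10^(27.0/20) for a point source.
r₂ = 3.0·10^((84−57)/20) = 3.0·10^(27.0/20) = 67.16 m.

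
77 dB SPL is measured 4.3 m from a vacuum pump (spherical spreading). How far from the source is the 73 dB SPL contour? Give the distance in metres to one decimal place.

6.8 m

The 4.0 dB drop corresponds to a distance ratio of 10^(4.0/20) for a point source.
r₂ = 4.3·10^((77−73)/20) = 4.3·10^(4.0/20) = 6.82 m.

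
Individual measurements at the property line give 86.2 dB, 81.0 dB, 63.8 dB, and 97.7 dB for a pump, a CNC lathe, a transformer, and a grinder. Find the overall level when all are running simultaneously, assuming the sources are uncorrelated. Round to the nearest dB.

For uncorrelated sources the intensities add, so convert each level to linear form, sum, and take 10·log₁₀ of the total.
Σ 10^(L/10) = 10^(86.2/10) + 10^(81.0/10) + 10^(63.8/10) + 10^(97.7/10) = 6.434e+09.
L_total = 10·log₁₀(6.434e+09) = 98.08 dB.

98 dB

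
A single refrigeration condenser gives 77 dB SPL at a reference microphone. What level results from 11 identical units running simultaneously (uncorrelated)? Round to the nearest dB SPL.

L_total = L₁ + 10·log₁₀ N for N identical incoherent sources.
L_total = 77 + 10·log₁₀(11) = 77 + 10.414 = 87.41 dB SPL.

87 dB SPL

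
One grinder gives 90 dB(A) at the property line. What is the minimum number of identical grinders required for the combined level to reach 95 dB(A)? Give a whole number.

N identical sources give L₁ + 10·log₁₀ N, so require 10·log₁₀ N ≥ 95 − 90 = 5.0 dB.
N ≥ 10^(5.0/10) = 3.162, so N = 4.

4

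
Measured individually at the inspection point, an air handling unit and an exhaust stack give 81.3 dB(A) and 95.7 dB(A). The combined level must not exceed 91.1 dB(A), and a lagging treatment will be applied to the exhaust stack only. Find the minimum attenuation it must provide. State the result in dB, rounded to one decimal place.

Fixed contribution from the other source: Σ 10^(L/10) = 10^(81.3/10) = 1.349e+08 (81.30 dB(A)).
The limit corresponds to 10^(91.1/10) = 1.288e+09; subtracting the fixed part leaves 1.153e+09 for the exhaust stack, i.e. 90.62 dB(A).
Required insertion loss = 95.7 − 90.62 = 5.08 dB.

5.1 dB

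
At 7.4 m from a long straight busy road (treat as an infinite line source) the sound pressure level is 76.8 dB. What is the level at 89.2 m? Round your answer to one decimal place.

Line-source attenuation: ΔL = 10·log₁₀(r₂/r₁) = 10·log₁₀(89.2/7.4) = 10.811 dB.
L₂ = 76.8 − 10·log₁₀(89.2/7.4) = 76.8 − 10.811 = 65.99 dB.

66.0 dB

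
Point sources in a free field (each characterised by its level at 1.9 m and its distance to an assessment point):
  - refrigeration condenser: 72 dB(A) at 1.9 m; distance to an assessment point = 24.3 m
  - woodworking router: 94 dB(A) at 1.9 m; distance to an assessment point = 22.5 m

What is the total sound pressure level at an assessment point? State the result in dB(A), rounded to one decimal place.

Apply inverse-square spreading to bring every level to the receiver, then sum 10^(L/10).
refrigeration condenser: 72 − 20·log₁₀(24.3/1.9) = 72 − 22.14 = 49.86 dB(A).
woodworking router: 94 − 20·log₁₀(22.5/1.9) = 94 − 21.47 = 72.53 dB(A).
Σ 10^(L/10) = 1.801e+07 → L_total = 10·log₁₀(1.801e+07) = 72.55 dB(A).

72.6 dB(A)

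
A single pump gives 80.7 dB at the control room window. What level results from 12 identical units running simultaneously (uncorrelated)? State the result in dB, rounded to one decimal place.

91.5 dB

N identical incoherent sources raise the level by 10·log₁₀ N.
L_total = 80.7 + 10·log₁₀(12) = 80.7 + 10.792 = 91.49 dB.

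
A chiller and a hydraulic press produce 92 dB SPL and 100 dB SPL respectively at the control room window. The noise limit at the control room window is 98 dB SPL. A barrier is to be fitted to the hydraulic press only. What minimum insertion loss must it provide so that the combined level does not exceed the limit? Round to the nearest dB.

Everything except the hydraulic press sums to 10^(92/10) = 1.585e+09 in linear terms, 92.00 dB SPL.
The limit corresponds to 10^(98/10) = 6.310e+09; subtracting the fixed part leaves 4.725e+09 for the hydraulic press, i.e. 96.74 dB SPL.
So the hydraulic press must be reduced from 100 to 96.74 dB SPL: IL = 3.26 dB.

3 dB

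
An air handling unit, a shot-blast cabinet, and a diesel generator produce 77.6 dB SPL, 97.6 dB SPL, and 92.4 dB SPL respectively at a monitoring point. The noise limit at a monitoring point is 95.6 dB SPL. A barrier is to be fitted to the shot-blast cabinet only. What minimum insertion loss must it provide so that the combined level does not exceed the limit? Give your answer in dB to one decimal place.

Fixed contribution from the other sources: Σ 10^(L/10) = 10^(77.6/10) + 10^(92.4/10) = 1.795e+09 (92.54 dB SPL).
The limit corresponds to 10^(95.6/10) = 3.631e+09; subtracting the fixed part leaves 1.835e+09 for the shot-blast cabinet, i.e. 92.64 dB SPL.
Required insertion loss = 97.6 − 92.64 = 4.96 dB.

5.0 dB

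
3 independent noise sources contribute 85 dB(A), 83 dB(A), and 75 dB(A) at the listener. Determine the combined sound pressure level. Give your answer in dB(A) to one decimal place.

87.4 dB(A)

For uncorrelated sources the intensities add, so convert each level to linear form, sum, and take 10·log₁₀ of the total.
Σ 10^(L/10) = 10^(85/10) + 10^(83/10) + 10^(75/10) = 5.474e+08.
L_total = 10·log₁₀(5.474e+08) = 87.38 dB(A).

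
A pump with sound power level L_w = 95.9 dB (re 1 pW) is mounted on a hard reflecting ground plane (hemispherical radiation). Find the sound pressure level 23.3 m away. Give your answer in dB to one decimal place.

The power spreads over a hemisphere of area 2π·r², so L_p = L_w − 10·log₁₀(2π·r²).
2π·r² = 3411 m², 10·log₁₀ of that is 35.329 dB.
L_p = 95.9 − 35.329 = 60.57 dB.

60.6 dB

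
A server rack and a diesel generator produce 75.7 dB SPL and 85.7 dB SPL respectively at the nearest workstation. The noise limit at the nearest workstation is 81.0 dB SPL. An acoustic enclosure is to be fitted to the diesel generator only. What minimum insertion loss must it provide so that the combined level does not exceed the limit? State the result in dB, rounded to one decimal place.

6.2 dB

Fixed contribution from the other source: Σ 10^(L/10) = 10^(75.7/10) = 3.715e+07 (75.70 dB SPL).
The limit corresponds to 10^(81.0/10) = 1.259e+08; subtracting the fixed part leaves 8.874e+07 for the diesel generator, i.e. 79.48 dB SPL.
Required insertion loss = 85.7 − 79.48 = 6.22 dB.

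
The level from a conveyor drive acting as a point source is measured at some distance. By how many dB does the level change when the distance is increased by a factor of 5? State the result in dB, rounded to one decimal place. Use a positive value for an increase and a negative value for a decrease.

With spherical spreading the level changes by −20·log₁₀(r₂/r₁).
ΔL = −20·log₁₀(5) = -13.98 dB.

-14.0 dB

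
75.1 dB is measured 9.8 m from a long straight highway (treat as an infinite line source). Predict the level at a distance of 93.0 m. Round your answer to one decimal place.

Cylindrical spreading from a line source gives a 10·log₁₀(r₂/r₁) drop.
L₂ = 75.1 − 10·log₁₀(93.0/9.8) = 75.1 − 9.773 = 65.33 dB.

65.3 dB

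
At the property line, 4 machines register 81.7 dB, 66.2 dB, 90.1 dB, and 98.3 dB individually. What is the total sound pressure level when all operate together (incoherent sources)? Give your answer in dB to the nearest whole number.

For uncorrelated sources the intensities add, so convert each level to linear form, sum, and take 10·log₁₀ of the total.
Σ 10^(L/10) = 10^(81.7/10) + 10^(66.2/10) + 10^(90.1/10) + 10^(98.3/10) = 7.936e+09.
L_total = 10·log₁₀(7.936e+09) = 99.00 dB.

99 dB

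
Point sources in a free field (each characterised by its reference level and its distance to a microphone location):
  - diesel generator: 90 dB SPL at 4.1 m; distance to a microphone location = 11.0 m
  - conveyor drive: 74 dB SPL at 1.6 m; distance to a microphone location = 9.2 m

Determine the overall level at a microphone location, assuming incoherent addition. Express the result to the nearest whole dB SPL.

81 dB SPL

First find each source's level at the receiver (point-source: −20·log₁₀(r/r_ref)), then combine on an intensity basis.
diesel generator: 90 − 20·log₁₀(11.0/4.1) = 90 − 8.57 = 81.43 dB SPL.
conveyor drive: 74 − 20·log₁₀(9.2/1.6) = 74 − 15.19 = 58.81 dB SPL.
Σ 10^(L/10) = 1.397e+08 → L_total = 10·log₁₀(1.397e+08) = 81.45 dB SPL.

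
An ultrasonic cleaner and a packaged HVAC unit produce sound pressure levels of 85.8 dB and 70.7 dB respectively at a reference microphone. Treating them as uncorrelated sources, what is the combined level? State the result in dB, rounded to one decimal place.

Incoherent sources combine by intensity addition: L_total = 10·log₁₀(Σ 10^(L_i/10)).
Σ 10^(L/10) = 10^(85.8/10) + 10^(70.7/10) = 3.919e+08.
L_total = 10·log₁₀(3.919e+08) = 85.93 dB.

85.9 dB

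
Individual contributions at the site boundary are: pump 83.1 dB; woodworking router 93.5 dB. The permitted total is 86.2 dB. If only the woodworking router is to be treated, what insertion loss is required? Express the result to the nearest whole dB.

Everything except the woodworking router sums to 10^(83.1/10) = 2.042e+08 in linear terms, 83.10 dB.
The limit corresponds to 10^(86.2/10) = 4.169e+08; subtracting the fixed part leaves 2.127e+08 for the woodworking router, i.e. 83.28 dB.
So the woodworking router must be reduced from 93.5 to 83.28 dB: IL = 10.22 dB.

10 dB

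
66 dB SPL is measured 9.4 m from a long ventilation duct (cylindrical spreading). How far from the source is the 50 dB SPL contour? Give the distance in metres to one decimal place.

374.2 m

Line-source spreading drops the level by 10·log₁₀(r₂/r₁); inverting, r₂/r₁ = 10^(ΔL/10).
r₂ = 9.4·10^((66−50)/10) = 9.4·10^(16.0/10) = 374.22 m.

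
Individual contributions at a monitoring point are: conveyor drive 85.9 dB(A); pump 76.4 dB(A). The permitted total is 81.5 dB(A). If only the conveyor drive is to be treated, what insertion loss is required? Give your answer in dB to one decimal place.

The untreated sources together contribute 10^(76.4/10) = 4.365e+07, i.e. 76.40 dB(A).
The limit corresponds to 10^(81.5/10) = 1.413e+08; subtracting the fixed part leaves 9.760e+07 for the conveyor drive, i.e. 79.89 dB(A).
So the conveyor drive must be reduced from 85.9 to 79.89 dB(A): IL = 6.01 dB.

6.0 dB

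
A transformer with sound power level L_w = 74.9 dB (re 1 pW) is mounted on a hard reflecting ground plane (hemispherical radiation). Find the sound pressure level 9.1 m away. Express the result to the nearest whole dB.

48 dB

Free-field hemispherical radiation: L_p = L_w − 10·log₁₀(2π·r²), r = 9.1 m.
2π·r² = 520.3 m², 10·log₁₀ of that is 27.163 dB.
L_p = 74.9 − 27.163 = 47.74 dB.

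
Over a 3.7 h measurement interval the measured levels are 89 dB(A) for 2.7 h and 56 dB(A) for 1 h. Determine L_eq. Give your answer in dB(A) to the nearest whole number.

88 dB(A)

L_eq = 10·log₁₀[(1/T)·Σ tᵢ·10^(Lᵢ/10)] with T = 3.7 h.
Σ tᵢ·10^(Lᵢ/10) = 2.7·10^(89/10) + 1·10^(56/10) = 2.145e+09.
L_eq = 10·log₁₀(2.145e+09/3.7) = 87.63 dB(A).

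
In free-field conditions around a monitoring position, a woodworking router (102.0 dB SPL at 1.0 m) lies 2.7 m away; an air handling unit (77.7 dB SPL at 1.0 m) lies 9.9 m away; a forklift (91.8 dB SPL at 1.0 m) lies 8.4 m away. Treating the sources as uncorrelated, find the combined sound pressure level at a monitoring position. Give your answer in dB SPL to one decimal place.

Propagate each source to the receiver with L = L_ref − 20·log₁₀(r/r_ref), then add intensities.
woodworking router: 102.0 − 20·log₁₀(2.7/1.0) = 102.0 − 8.63 = 93.37 dB SPL.
air handling unit: 77.7 − 20·log₁₀(9.9/1.0) = 77.7 − 19.91 = 57.79 dB SPL.
forklift: 91.8 − 20·log₁₀(8.4/1.0) = 91.8 − 18.49 = 73.31 dB SPL.
Σ 10^(L/10) = 2.196e+09 → L_total = 10·log₁₀(2.196e+09) = 93.42 dB SPL.

93.4 dB SPL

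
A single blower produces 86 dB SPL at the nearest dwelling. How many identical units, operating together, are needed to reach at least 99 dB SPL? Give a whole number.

N identical sources give L₁ + 10·log₁₀ N, so require 10·log₁₀ N ≥ 99 − 86 = 13.0 dB.
N ≥ 10^(13.0/10) = 19.953, so N = 20.

20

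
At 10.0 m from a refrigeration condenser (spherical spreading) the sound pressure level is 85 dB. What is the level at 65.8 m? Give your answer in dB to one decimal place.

68.6 dB

Point-source attenuation: ΔL = 20·log₁₀(r₂/r₁) = 20·log₁₀(65.8/10.0) = 16.365 dB.
L₂ = 85 − 20·log₁₀(65.8/10.0) = 85 − 16.365 = 68.64 dB.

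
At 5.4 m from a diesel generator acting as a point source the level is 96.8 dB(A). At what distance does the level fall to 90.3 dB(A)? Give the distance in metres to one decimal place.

The 6.5 dB drop corresponds to a distance ratio of 10^(6.5/20) for a point source.
r₂ = 5.4·10^((96.8−90.3)/20) = 5.4·10^(6.5/20) = 11.41 m.

11.4 m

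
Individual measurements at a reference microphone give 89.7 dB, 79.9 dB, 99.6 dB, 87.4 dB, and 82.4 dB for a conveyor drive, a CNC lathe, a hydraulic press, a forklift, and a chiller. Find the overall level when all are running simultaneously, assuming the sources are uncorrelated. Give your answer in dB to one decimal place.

100.4 dB

Incoherent sources combine by intensity addition: L_total = 10·log₁₀(Σ 10^(L_i/10)).
Σ 10^(L/10) = 10^(89.7/10) + 10^(79.9/10) + 10^(99.6/10) + 10^(87.4/10) + 10^(82.4/10) = 1.087e+10.
L_total = 10·log₁₀(1.087e+10) = 100.36 dB.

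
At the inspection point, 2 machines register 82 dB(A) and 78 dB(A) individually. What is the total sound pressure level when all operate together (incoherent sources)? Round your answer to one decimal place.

83.5 dB(A)

Incoherent sources combine by intensity addition: L_total = 10·log₁₀(Σ 10^(L_i/10)).
Σ 10^(L/10) = 10^(82/10) + 10^(78/10) = 2.216e+08.
L_total = 10·log₁₀(2.216e+08) = 83.46 dB(A).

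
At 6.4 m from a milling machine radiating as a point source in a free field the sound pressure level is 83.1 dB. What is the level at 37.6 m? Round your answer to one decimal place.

For a point source, L₂ = L₁ − 20·log₁₀(r₂/r₁).
L₂ = 83.1 − 20·log₁₀(37.6/6.4) = 83.1 − 15.380 = 67.72 dB.

67.7 dB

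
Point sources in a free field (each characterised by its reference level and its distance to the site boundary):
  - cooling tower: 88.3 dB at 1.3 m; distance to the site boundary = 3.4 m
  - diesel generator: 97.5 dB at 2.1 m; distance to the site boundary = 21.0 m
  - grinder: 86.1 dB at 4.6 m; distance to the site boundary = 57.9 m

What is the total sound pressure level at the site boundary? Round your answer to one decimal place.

82.0 dB

Propagate each source to the receiver with L = L_ref − 20·log₁₀(r/r_ref), then add intensities.
cooling tower: 88.3 − 20·log₁₀(3.4/1.3) = 88.3 − 8.35 = 79.95 dB.
diesel generator: 97.5 − 20·log₁₀(21.0/2.1) = 97.5 − 20.00 = 77.50 dB.
grinder: 86.1 − 20·log₁₀(57.9/4.6) = 86.1 − 22.00 = 64.10 dB.
Σ 10^(L/10) = 1.576e+08 → L_total = 10·log₁₀(1.576e+08) = 81.98 dB.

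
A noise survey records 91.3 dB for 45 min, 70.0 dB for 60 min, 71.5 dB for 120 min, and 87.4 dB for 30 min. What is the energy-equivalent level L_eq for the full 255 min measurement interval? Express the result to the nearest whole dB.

The energy average is taken in the linear domain: L_eq = 10·log₁₀[(Σ tᵢ·10^(Lᵢ/10))/T], T = 255 min.
Σ tᵢ·10^(Lᵢ/10) = 45·10^(91.3/10) + 60·10^(70.0/10) + 120·10^(71.5/10) + 30·10^(87.4/10) = 7.948e+10.
L_eq = 10·log₁₀(7.948e+10/255) = 84.94 dB.

85 dB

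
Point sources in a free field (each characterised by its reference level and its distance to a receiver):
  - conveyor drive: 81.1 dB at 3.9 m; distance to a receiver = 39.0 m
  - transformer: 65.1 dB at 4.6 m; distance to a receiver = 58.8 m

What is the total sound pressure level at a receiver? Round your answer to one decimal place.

61.2 dB

First find each source's level at the receiver (point-source: −20·log₁₀(r/r_ref)), then combine on an intensity basis.
conveyor drive: 81.1 − 20·log₁₀(39.0/3.9) = 81.1 − 20.00 = 61.10 dB.
transformer: 65.1 − 20·log₁₀(58.8/4.6) = 65.1 − 22.13 = 42.97 dB.
Σ 10^(L/10) = 1.308e+06 → L_total = 10·log₁₀(1.308e+06) = 61.17 dB.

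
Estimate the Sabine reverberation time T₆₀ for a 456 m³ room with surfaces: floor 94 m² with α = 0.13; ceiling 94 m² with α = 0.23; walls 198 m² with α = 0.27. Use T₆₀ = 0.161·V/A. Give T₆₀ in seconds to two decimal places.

0.84 s

Total absorption A = 94·0.13 + 94·0.23 + 198·0.27 = 87.30 m² sabins.
T₆₀ = 0.161·V/A = 0.161·456/87.30 = 0.841 s.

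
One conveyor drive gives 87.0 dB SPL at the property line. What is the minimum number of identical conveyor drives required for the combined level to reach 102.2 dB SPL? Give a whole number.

34

N identical sources give L₁ + 10·log₁₀ N, so require 10·log₁₀ N ≥ 102.2 − 87.0 = 15.2 dB.
N ≥ 10^(15.2/10) = 33.113, so N = 34.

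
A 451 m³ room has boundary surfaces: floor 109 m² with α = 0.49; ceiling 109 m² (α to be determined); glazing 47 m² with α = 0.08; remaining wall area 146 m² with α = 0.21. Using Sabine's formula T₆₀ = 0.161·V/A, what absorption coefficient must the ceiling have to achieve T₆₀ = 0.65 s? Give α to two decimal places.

0.22

A = 0.161·V/T₆₀ = 0.161·451/0.65 = 111.71 m² sabins.
Absorption from the other surfaces = 109·0.49 + 47·0.08 + 146·0.21 = 87.83 m², so the ceiling must supply 23.88 m² over 109 m².
α = 23.88/109 = 0.219.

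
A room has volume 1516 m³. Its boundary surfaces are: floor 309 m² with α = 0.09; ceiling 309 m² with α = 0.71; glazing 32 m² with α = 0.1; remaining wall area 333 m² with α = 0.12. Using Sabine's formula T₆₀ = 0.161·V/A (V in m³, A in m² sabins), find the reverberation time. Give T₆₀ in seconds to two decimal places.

0.84 s

Summing Sᵢαᵢ: 309·0.09 + 309·0.71 + 32·0.1 + 333·0.12 = 290.36 m².
T₆₀ = 0.161·V/A = 0.161·1516/290.36 = 0.841 s.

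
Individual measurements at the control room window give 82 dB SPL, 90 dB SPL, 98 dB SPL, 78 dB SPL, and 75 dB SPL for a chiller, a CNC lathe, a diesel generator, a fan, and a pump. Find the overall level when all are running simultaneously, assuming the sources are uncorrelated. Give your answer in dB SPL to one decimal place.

98.8 dB SPL

For uncorrelated sources the intensities add, so convert each level to linear form, sum, and take 10·log₁₀ of the total.
Σ 10^(L/10) = 10^(82/10) + 10^(90/10) + 10^(98/10) + 10^(78/10) + 10^(75/10) = 7.563e+09.
L_total = 10·log₁₀(7.563e+09) = 98.79 dB SPL.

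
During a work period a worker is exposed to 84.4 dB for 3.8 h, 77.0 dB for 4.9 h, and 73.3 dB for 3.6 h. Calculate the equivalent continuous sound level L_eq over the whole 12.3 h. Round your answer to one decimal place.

Weight each interval's intensity by its duration and average over T = 12.3 h:
Σ tᵢ·10^(Lᵢ/10) = 3.8·10^(84.4/10) + 4.9·10^(77.0/10) + 3.6·10^(73.3/10) = 1.369e+09.
L_eq = 10·log₁₀(1.369e+09/12.3) = 80.47 dB.

80.5 dB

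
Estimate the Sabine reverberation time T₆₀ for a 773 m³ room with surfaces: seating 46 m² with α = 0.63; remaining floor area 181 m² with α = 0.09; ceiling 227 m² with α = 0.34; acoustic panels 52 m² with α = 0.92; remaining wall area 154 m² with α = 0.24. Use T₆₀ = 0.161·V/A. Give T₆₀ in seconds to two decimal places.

0.60 s

A = Σ Sᵢαᵢ = 46·0.63 + 181·0.09 + 227·0.34 + 52·0.92 + 154·0.24 = 207.25 m².
T₆₀ = 0.161·V/A = 0.161·773/207.25 = 0.600 s.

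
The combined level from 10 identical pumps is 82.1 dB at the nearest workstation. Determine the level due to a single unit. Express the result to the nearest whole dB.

72 dB

For N identical incoherent sources L_total = L₁ + 10·log₁₀ N, so L₁ = 82.1 − 10·log₁₀(10) = 82.1 − 10.000.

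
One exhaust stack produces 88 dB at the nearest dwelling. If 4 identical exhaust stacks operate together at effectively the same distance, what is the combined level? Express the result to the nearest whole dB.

94 dB

N identical incoherent sources raise the level by 10·log₁₀ N.
L_total = 88 + 10·log₁₀(4) = 88 + 6.021 = 94.02 dB.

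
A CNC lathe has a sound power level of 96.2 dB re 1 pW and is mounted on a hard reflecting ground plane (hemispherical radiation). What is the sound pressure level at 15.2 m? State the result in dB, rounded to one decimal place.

64.6 dB

L_p = L_w − 10·log₁₀(2π·r²) with r = 15.2 m.
2π·r² = 1452 m², 10·log₁₀ of that is 31.619 dB.
L_p = 96.2 − 31.619 = 64.58 dB.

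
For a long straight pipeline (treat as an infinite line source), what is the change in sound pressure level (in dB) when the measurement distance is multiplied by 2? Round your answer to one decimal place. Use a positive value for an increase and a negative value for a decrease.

-3.0 dB

A line source loses 3 dB per doubling of distance; generally ΔL = −10·log₁₀(r₂/r₁).
ΔL = −10·log₁₀(2) = -3.01 dB.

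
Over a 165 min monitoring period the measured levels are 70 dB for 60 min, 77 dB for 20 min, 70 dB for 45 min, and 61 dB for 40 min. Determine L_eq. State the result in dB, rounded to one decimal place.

The energy average is taken in the linear domain: L_eq = 10·log₁₀[(Σ tᵢ·10^(Lᵢ/10))/T], T = 165 min.
Σ tᵢ·10^(Lᵢ/10) = 60·10^(70/10) + 20·10^(77/10) + 45·10^(70/10) + 40·10^(61/10) = 2.103e+09.
L_eq = 10·log₁₀(2.103e+09/165) = 71.05 dB.

71.1 dB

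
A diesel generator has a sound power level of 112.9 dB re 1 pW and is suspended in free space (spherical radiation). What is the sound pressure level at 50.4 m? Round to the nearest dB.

Free-field spherical radiation: L_p = L_w − 10·log₁₀(4π·r²), r = 50.4 m.
4π·r² = 3.192e+04 m², 10·log₁₀ of that is 45.041 dB.
L_p = 112.9 − 45.041 = 67.86 dB.

68 dB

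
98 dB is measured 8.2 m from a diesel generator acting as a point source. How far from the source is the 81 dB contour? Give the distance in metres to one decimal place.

58.1 m

For a point source L₁ − L₂ = 20·log₁₀(r₂/r₁), so r₂ = r₁·10^((L₁−L₂)/20).
r₂ = 8.2·10^((98−81)/20) = 8.2·10^(17.0/20) = 58.05 m.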